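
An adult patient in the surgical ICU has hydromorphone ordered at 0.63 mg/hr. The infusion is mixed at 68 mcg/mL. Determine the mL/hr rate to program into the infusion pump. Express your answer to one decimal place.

9.3 mL/hr

Concentration = 68 mcg/mL = 0.068 mg/mL
Rate = 0.63 mg/hr ÷ 0.068 mg/mL = 9.264706 mL/hr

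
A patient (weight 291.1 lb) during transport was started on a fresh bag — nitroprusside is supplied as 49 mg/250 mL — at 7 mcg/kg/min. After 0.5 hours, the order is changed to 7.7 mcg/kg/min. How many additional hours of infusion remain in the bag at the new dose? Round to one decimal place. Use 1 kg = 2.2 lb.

Initial rate:
Weight = 291.1 lb ÷ 2.2 lb/kg = 132.3182 kg
Dose = 7 mcg/kg/min × 132.3182 kg = 926.2273 mcg/min
926.2273 mcg/min × 60 min/hr = 55573.64 mcg/hr
Concentration = 49 mg ÷ 250 mL = 0.196 mg/mL = 196 mcg/mL
Rate = 55573.64 mcg/hr ÷ 196 mcg/mL = 283.539 mL/hr
Volume infused so far = 283.539 mL/hr × 0.5 hr = 141.7695 mL
Volume remaining = 250 − 141.7695 = 108.2305 mL
New rate:
Dose = 7.7 mcg/kg/min × 132.3182 kg = 1018.85 mcg/min
1018.85 mcg/min × 60 min/hr = 61131 mcg/hr
Rate = 61131 mcg/hr ÷ 196 mcg/mL = 311.8929 mL/hr
Time remaining = 108.2305 mL ÷ 311.8929 mL/hr = 0.3470119 hr

0.3 hours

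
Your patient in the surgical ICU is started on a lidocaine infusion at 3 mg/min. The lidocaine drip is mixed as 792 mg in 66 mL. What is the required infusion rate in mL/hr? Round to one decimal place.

15.0 mL/hr

3 mg/min × 60 min/hr = 180 mg/hr
Concentration = 792 mg ÷ 66 mL = 12 mg/mL
Rate = 180 mg/hr ÷ 12 mg/mL = 15 mL/hr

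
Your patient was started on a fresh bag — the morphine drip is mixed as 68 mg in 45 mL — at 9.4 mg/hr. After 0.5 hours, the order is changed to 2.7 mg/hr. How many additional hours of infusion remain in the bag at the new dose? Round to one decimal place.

23.4 hours

Initial rate:
Concentration = 68 mg ÷ 45 mL = 1.511111 mg/mL
Rate = 9.4 mg/hr ÷ 1.511111 mg/mL = 6.220588 mL/hr
Volume infused so far = 6.220588 mL/hr × 0.5 hr = 3.110294 mL
Volume remaining = 45 − 3.110294 = 41.88971 mL
New rate:
Rate = 2.7 mg/hr ÷ 1.511111 mg/mL = 1.786765 mL/hr
Time remaining = 41.88971 mL ÷ 1.786765 mL/hr = 23.44444 hr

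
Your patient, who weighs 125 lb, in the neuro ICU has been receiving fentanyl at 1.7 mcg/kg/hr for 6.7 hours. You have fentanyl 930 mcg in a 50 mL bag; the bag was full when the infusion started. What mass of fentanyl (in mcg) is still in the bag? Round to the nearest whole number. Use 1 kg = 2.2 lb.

Weight = 125 lb ÷ 2.2 lb/kg = 56.81818 kg
Dose = 1.7 mcg/kg/hr × 56.81818 kg = 96.59091 mcg/hr
Concentration = 930 mcg ÷ 50 mL = 18.6 mcg/mL
Rate = 96.59091 mcg/hr ÷ 18.6 mcg/mL = 5.19306 mL/hr
Volume infused = 5.19306 mL/hr × 6.7 hr = 34.7935 mL
Volume remaining = 50 − 34.7935 = 15.2065 mL
Drug remaining = 15.2065 mL × 18.6 mcg/mL = 282.8409 mcg

283 mcg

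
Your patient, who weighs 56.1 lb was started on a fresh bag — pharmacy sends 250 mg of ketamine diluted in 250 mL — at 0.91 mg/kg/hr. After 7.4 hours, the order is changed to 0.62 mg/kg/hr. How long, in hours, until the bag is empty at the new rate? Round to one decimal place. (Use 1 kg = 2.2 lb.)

5.0 hours

Initial rate:
Weight = 56.1 lb ÷ 2.2 lb/kg = 25.5 kg
Dose = 0.91 mg/kg/hr × 25.5 kg = 23.205 mg/hr
Concentration = 250 mg ÷ 250 mL = 1 mg/mL
Rate = 23.205 mg/hr ÷ 1 mg/mL = 23.205 mL/hr
Volume infused so far = 23.205 mL/hr × 7.4 hr = 171.717 mL
Volume remaining = 250 − 171.717 = 78.283 mL
New rate:
Dose = 0.62 mg/kg/hr × 25.5 kg = 15.81 mg/hr
Rate = 15.81 mg/hr ÷ 1 mg/mL = 15.81 mL/hr
Time remaining = 78.283 mL ÷ 15.81 mL/hr = 4.951486 hr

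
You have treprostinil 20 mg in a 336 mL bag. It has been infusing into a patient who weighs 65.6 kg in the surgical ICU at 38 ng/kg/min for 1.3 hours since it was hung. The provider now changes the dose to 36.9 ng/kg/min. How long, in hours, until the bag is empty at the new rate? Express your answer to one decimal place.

Initial rate:
Dose = 38 ng/kg/min × 65.6 kg = 2492.8 ng/min
2492.8 ng/min × 60 min/hr = 149568 ng/hr
Concentration = 20 mg ÷ 336 mL = 0.05952381 mg/mL = 59523.81 ng/mL
Rate = 149568 ng/hr ÷ 59523.81 ng/mL = 2.512742 mL/hr
Volume infused so far = 2.512742 mL/hr × 1.3 hr = 3.266565 mL
Volume remaining = 336 − 3.266565 = 332.7334 mL
New rate:
Dose = 36.9 ng/kg/min × 65.6 kg = 2420.64 ng/min
2420.64 ng/min × 60 min/hr = 145238.4 ng/hr
Rate = 145238.4 ng/hr ÷ 59523.81 ng/mL = 2.440005 mL/hr
Time remaining = 332.7334 mL ÷ 2.440005 mL/hr = 136.3659 hr

136.4 hours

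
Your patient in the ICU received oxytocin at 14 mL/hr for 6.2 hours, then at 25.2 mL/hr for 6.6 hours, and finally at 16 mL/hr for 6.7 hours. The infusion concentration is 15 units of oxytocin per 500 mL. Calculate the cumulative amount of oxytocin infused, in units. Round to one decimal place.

Concentration = 15 units ÷ 500 mL = 0.03 units/mL
Stage 1: 14 mL/hr × 6.2 hr = 86.8 mL → 86.8 mL × 0.03 units/mL = 2.604 units
Stage 2: 25.2 mL/hr × 6.6 hr = 166.32 mL → 166.32 mL × 0.03 units/mL = 4.9896 units
Stage 3: 16 mL/hr × 6.7 hr = 107.2 mL → 107.2 mL × 0.03 units/mL = 3.216 units
Total = 2.604 + 4.9896 + 3.216 = 10.8096 units

10.8 units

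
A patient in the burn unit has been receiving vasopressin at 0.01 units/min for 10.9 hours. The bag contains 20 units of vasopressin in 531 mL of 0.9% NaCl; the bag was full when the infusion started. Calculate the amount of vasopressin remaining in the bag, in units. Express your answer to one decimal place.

13.5 units

0.01 units/min × 60 min/hr = 0.6 units/hr
Concentration = 20 units ÷ 531 mL = 0.03766478 units/mL
Rate = 0.6 units/hr ÷ 0.03766478 units/mL = 15.93 mL/hr
Volume infused = 15.93 mL/hr × 10.9 hr = 173.637 mL
Volume remaining = 531 − 173.637 = 357.363 mL
Drug remaining = 357.363 mL × 0.03766478 units/mL = 13.46 units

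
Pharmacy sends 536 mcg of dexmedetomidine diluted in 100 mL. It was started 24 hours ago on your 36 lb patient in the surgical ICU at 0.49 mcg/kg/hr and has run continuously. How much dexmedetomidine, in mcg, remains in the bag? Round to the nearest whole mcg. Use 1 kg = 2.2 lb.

Weight = 36 lb ÷ 2.2 lb/kg = 16.36364 kg
Dose = 0.49 mcg/kg/hr × 16.36364 kg = 8.018182 mcg/hr
Concentration = 536 mcg ÷ 100 mL = 5.36 mcg/mL
Rate = 8.018182 mcg/hr ÷ 5.36 mcg/mL = 1.495929 mL/hr
Volume infused = 1.495929 mL/hr × 24 hr = 35.90231 mL
Volume remaining = 100 − 35.90231 = 64.09769 mL
Drug remaining = 64.09769 mL × 5.36 mcg/mL = 343.5636 mcg

344 mcg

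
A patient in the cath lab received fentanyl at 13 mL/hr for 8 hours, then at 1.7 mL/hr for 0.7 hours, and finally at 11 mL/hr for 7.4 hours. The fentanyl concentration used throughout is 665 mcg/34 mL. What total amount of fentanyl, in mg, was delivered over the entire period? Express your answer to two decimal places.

3.65 mg

Concentration = 665 mcg ÷ 34 mL = 19.55882 mcg/mL
Stage 1: 13 mL/hr × 8 hr = 104 mL → 104 mL × 19.55882 mcg/mL = 2034.118 mcg
Stage 2: 1.7 mL/hr × 0.7 hr = 1.19 mL → 1.19 mL × 19.55882 mcg/mL = 23.275 mcg
Stage 3: 11 mL/hr × 7.4 hr = 81.4 mL → 81.4 mL × 19.55882 mcg/mL = 1592.088 mcg
Total = 2034.118 + 23.275 + 1592.088 = 3649.481 mcg = 3.649481 mg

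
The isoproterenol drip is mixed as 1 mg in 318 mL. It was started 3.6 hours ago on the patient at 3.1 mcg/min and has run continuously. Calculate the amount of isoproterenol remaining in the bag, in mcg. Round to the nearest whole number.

3.1 mcg/min × 60 min/hr = 186 mcg/hr
Concentration = 1 mg ÷ 318 mL = 0.003144654 mg/mL = 3.144654 mcg/mL
Rate = 186 mcg/hr ÷ 3.144654 mcg/mL = 59.148 mL/hr
Volume infused = 59.148 mL/hr × 3.6 hr = 212.9328 mL
Volume remaining = 318 − 212.9328 = 105.0672 mL
Drug remaining = 105.0672 mL × 3.144654 mcg/mL = 330.4 mcg

330 mcg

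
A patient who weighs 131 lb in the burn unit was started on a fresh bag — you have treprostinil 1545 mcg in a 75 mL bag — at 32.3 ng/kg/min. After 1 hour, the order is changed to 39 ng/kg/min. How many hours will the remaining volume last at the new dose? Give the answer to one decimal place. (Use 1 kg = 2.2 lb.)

10.3 hours

Initial rate:
Weight = 131 lb ÷ 2.2 lb/kg = 59.54545 kg
Dose = 32.3 ng/kg/min × 59.54545 kg = 1923.318 ng/min
1923.318 ng/min × 60 min/hr = 115399.1 ng/hr
Concentration = 1545 mcg ÷ 75 mL = 20.6 mcg/mL = 20600 ng/mL
Rate = 115399.1 ng/hr ÷ 20600 ng/mL = 5.601898 mL/hr
Volume infused so far = 5.601898 mL/hr × 1 hr = 5.601898 mL
Volume remaining = 75 − 5.601898 = 69.3981 mL
New rate:
Dose = 39 ng/kg/min × 59.54545 kg = 2322.273 ng/min
2322.273 ng/min × 60 min/hr = 139336.4 ng/hr
Rate = 139336.4 ng/hr ÷ 20600 ng/mL = 6.763901 mL/hr
Time remaining = 69.3981 mL ÷ 6.763901 mL/hr = 10.26007 hr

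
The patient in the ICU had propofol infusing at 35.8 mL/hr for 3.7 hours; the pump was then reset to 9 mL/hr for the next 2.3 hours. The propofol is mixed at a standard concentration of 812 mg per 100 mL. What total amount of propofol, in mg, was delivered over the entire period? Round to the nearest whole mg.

1244 mg

Concentration = 812 mg ÷ 100 mL = 8.12 mg/mL
Stage 1: 35.8 mL/hr × 3.7 hr = 132.46 mL → 132.46 mL × 8.12 mg/mL = 1075.575 mg
Stage 2: 9 mL/hr × 2.3 hr = 20.7 mL → 20.7 mL × 8.12 mg/mL = 168.084 mg
Total = 1075.575 + 168.084 = 1243.659 mg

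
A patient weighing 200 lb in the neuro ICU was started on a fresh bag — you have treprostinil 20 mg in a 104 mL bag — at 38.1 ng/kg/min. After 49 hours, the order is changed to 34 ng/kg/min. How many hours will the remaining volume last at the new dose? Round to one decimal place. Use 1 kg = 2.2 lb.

Initial rate:
Weight = 200 lb ÷ 2.2 lb/kg = 90.90909 kg
Dose = 38.1 ng/kg/min × 90.90909 kg = 3463.636 ng/min
3463.636 ng/min × 60 min/hr = 207818.2 ng/hr
Concentration = 20 mg ÷ 104 mL = 0.1923077 mg/mL = 192307.7 ng/mL
Rate = 207818.2 ng/hr ÷ 192307.7 ng/mL = 1.080655 mL/hr
Volume infused so far = 1.080655 mL/hr × 49 hr = 52.95207 mL
Volume remaining = 104 − 52.95207 = 51.04793 mL
New rate:
Dose = 34 ng/kg/min × 90.90909 kg = 3090.909 ng/min
3090.909 ng/min × 60 min/hr = 185454.5 ng/hr
Rate = 185454.5 ng/hr ÷ 192307.7 ng/mL = 0.9643636 mL/hr
Time remaining = 51.04793 mL ÷ 0.9643636 mL/hr = 52.93431 hr

52.9 hours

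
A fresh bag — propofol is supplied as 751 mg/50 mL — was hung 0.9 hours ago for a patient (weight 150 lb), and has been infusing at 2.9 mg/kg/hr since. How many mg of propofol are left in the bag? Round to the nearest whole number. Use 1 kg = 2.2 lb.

Weight = 150 lb ÷ 2.2 lb/kg = 68.18182 kg
Dose = 2.9 mg/kg/hr × 68.18182 kg = 197.7273 mg/hr
Concentration = 751 mg ÷ 50 mL = 15.02 mg/mL
Rate = 197.7273 mg/hr ÷ 15.02 mg/mL = 13.16427 mL/hr
Volume infused = 13.16427 mL/hr × 0.9 hr = 11.84784 mL
Volume remaining = 50 − 11.84784 = 38.15216 mL
Drug remaining = 38.15216 mL × 15.02 mg/mL = 573.0455 mg

573 mg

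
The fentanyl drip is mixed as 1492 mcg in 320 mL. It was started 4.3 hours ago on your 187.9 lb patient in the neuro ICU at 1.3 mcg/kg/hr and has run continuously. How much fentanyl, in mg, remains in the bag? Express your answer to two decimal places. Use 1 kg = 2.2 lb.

Weight = 187.9 lb ÷ 2.2 lb/kg = 85.40909 kg
Dose = 1.3 mcg/kg/hr × 85.40909 kg = 111.0318 mcg/hr
Concentration = 1492 mcg ÷ 320 mL = 4.6625 mcg/mL
Rate = 111.0318 mcg/hr ÷ 4.6625 mcg/mL = 23.81379 mL/hr
Volume infused = 23.81379 mL/hr × 4.3 hr = 102.3993 mL
Volume remaining = 320 − 102.3993 = 217.6007 mL
Drug remaining = 217.6007 mL × 4.6625 mcg/mL = 1014.563 mcg = 1.014563 mg

1.01 mg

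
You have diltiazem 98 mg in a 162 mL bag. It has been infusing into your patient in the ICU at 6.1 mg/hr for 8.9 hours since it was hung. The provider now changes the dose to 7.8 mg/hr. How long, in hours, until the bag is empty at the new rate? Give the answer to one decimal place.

Initial rate:
Concentration = 98 mg ÷ 162 mL = 0.6049383 mg/mL
Rate = 6.1 mg/hr ÷ 0.6049383 mg/mL = 10.08367 mL/hr
Volume infused so far = 10.08367 mL/hr × 8.9 hr = 89.74469 mL
Volume remaining = 162 − 89.74469 = 72.25531 mL
New rate:
Rate = 7.8 mg/hr ÷ 0.6049383 mg/mL = 12.89388 mL/hr
Time remaining = 72.25531 mL ÷ 12.89388 mL/hr = 5.603846 hr

5.6 hours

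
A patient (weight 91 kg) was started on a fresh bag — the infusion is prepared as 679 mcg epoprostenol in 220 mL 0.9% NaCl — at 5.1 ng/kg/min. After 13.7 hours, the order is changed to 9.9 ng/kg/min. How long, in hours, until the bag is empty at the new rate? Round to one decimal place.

Initial rate:
Dose = 5.1 ng/kg/min × 91 kg = 464.1 ng/min
464.1 ng/min × 60 min/hr = 27846 ng/hr
Concentration = 679 mcg ÷ 220 mL = 3.086364 mcg/mL = 3086.364 ng/mL
Rate = 27846 ng/hr ÷ 3086.364 ng/mL = 9.022268 mL/hr
Volume infused so far = 9.022268 mL/hr × 13.7 hr = 123.6051 mL
Volume remaining = 220 − 123.6051 = 96.39493 mL
New rate:
Dose = 9.9 ng/kg/min × 91 kg = 900.9 ng/min
900.9 ng/min × 60 min/hr = 54054 ng/hr
Rate = 54054 ng/hr ÷ 3086.364 ng/mL = 17.51381 mL/hr
Time remaining = 96.39493 mL ÷ 17.51381 mL/hr = 5.503937 hr

5.5 hours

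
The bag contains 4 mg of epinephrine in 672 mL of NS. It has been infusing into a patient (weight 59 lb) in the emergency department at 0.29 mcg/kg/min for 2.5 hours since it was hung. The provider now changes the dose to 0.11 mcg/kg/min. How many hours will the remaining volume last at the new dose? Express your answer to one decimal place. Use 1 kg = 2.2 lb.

16.0 hours

Initial rate:
Weight = 59 lb ÷ 2.2 lb/kg = 26.81818 kg
Dose = 0.29 mcg/kg/min × 26.81818 kg = 7.777273 mcg/min
7.777273 mcg/min × 60 min/hr = 466.6364 mcg/hr
Concentration = 4 mg ÷ 672 mL = 0.005952381 mg/mL = 5.952381 mcg/mL
Rate = 466.6364 mcg/hr ÷ 5.952381 mcg/mL = 78.39491 mL/hr
Volume infused so far = 78.39491 mL/hr × 2.5 hr = 195.9873 mL
Volume remaining = 672 − 195.9873 = 476.0127 mL
New rate:
Dose = 0.11 mcg/kg/min × 26.81818 kg = 2.95 mcg/min
2.95 mcg/min × 60 min/hr = 177 mcg/hr
Rate = 177 mcg/hr ÷ 5.952381 mcg/mL = 29.736 mL/hr
Time remaining = 476.0127 mL ÷ 29.736 mL/hr = 16.00796 hr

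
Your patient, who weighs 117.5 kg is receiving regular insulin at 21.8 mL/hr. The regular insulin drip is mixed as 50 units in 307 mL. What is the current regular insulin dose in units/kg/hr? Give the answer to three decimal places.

0.030 units/kg/hr

Concentration = 50 units ÷ 307 mL = 0.1628664 units/mL
Drug rate = 21.8 mL/hr × 0.1628664 units/mL = 3.550489 units/hr
3.550489 units/hr ÷ 117.5 kg = 0.03021692 units/kg/hr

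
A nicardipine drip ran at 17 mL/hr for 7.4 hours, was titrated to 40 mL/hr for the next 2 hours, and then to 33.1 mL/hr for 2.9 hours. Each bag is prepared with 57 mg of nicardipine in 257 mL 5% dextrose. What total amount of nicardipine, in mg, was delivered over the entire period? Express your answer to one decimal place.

Concentration = 57 mg ÷ 257 mL = 0.2217899 mg/mL
Stage 1: 17 mL/hr × 7.4 hr = 125.8 mL → 125.8 mL × 0.2217899 mg/mL = 27.90117 mg
Stage 2: 40 mL/hr × 2 hr = 80 mL → 80 mL × 0.2217899 mg/mL = 17.74319 mg
Stage 3: 33.1 mL/hr × 2.9 hr = 95.99 mL → 95.99 mL × 0.2217899 mg/mL = 21.28961 mg
Total = 27.90117 + 17.74319 + 21.28961 = 66.93397 mg

66.9 mg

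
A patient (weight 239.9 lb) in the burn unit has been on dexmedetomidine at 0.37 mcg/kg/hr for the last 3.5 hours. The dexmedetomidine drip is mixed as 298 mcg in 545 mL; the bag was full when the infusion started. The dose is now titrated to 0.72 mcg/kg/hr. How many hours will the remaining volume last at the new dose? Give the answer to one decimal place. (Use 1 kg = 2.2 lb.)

2.0 hours

Initial rate:
Weight = 239.9 lb ÷ 2.2 lb/kg = 109.0455 kg
Dose = 0.37 mcg/kg/hr × 109.0455 kg = 40.34682 mcg/hr
Concentration = 298 mcg ÷ 545 mL = 0.546789 mcg/mL
Rate = 40.34682 mcg/hr ÷ 0.546789 mcg/mL = 73.78864 mL/hr
Volume infused so far = 73.78864 mL/hr × 3.5 hr = 258.2603 mL
Volume remaining = 545 − 258.2603 = 286.7397 mL
New rate:
Dose = 0.72 mcg/kg/hr × 109.0455 kg = 78.51273 mcg/hr
Rate = 78.51273 mcg/hr ÷ 0.546789 mcg/mL = 143.5887 mL/hr
Time remaining = 286.7397 mL ÷ 143.5887 mL/hr = 1.996952 hr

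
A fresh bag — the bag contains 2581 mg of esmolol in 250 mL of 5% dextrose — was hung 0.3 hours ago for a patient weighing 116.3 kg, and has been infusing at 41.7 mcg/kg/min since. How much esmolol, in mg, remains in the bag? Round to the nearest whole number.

Dose = 41.7 mcg/kg/min × 116.3 kg = 4849.71 mcg/min
4849.71 mcg/min × 60 min/hr = 290982.6 mcg/hr
Concentration = 2581 mg ÷ 250 mL = 10.324 mg/mL = 10324 mcg/mL
Rate = 290982.6 mcg/hr ÷ 10324 mcg/mL = 28.18506 mL/hr
Volume infused = 28.18506 mL/hr × 0.3 hr = 8.455519 mL
Volume remaining = 250 − 8.455519 = 241.5445 mL
Drug remaining = 241.5445 mL × 10324 mcg/mL = 2493705 mcg = 2493.705 mg

2494 mg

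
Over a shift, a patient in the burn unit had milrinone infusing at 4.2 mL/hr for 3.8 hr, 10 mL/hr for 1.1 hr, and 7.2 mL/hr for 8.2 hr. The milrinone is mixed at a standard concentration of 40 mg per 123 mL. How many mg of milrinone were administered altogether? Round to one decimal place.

Concentration = 40 mg ÷ 123 mL = 0.3252033 mg/mL
Stage 1: 4.2 mL/hr × 3.8 hr = 15.96 mL → 15.96 mL × 0.3252033 mg/mL = 5.190244 mg
Stage 2: 10 mL/hr × 1.1 hr = 11 mL → 11 mL × 0.3252033 mg/mL = 3.577236 mg
Stage 3: 7.2 mL/hr × 8.2 hr = 59.04 mL → 59.04 mL × 0.3252033 mg/mL = 19.2 mg
Total = 5.190244 + 3.577236 + 19.2 = 27.96748 mg

28.0 mg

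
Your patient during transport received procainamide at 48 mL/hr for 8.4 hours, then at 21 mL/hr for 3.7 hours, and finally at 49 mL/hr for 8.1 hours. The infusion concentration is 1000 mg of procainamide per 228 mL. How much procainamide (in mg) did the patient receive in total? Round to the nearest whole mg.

Concentration = 1000 mg ÷ 228 mL = 4.385965 mg/mL
Stage 1: 48 mL/hr × 8.4 hr = 403.2 mL → 403.2 mL × 4.385965 mg/mL = 1768.421 mg
Stage 2: 21 mL/hr × 3.7 hr = 77.7 mL → 77.7 mL × 4.385965 mg/mL = 340.7895 mg
Stage 3: 49 mL/hr × 8.1 hr = 396.9 mL → 396.9 mL × 4.385965 mg/mL = 1740.789 mg
Total = 1768.421 + 340.7895 + 1740.789 = 3850 mg

3850 mg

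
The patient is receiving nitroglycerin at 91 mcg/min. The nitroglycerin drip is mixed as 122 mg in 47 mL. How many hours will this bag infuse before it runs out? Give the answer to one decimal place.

91 mcg/min × 60 min/hr = 5460 mcg/hr
Concentration = 122 mg ÷ 47 mL = 2.595745 mg/mL = 2595.745 mcg/mL
Rate = 5460 mcg/hr ÷ 2595.745 mcg/mL = 2.103443 mL/hr
Duration = 47 mL ÷ 2.103443 mL/hr = 22.34432 hr

22.3 hours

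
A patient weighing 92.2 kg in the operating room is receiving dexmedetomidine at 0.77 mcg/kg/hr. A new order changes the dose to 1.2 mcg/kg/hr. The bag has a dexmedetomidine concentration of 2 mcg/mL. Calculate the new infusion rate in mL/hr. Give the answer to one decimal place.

Dose = 1.2 mcg/kg/hr × 92.2 kg = 110.64 mcg/hr
Rate = 110.64 mcg/hr ÷ 2 mcg/mL = 55.32 mL/hr

55.3 mL/hr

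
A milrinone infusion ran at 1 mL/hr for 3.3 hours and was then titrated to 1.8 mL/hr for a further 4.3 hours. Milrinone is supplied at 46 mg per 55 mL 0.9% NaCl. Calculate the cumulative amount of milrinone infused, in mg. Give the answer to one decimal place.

Concentration = 46 mg ÷ 55 mL = 0.8363636 mg/mL
Stage 1: 1 mL/hr × 3.3 hr = 3.3 mL → 3.3 mL × 0.8363636 mg/mL = 2.76 mg
Stage 2: 1.8 mL/hr × 4.3 hr = 7.74 mL → 7.74 mL × 0.8363636 mg/mL = 6.473455 mg
Total = 2.76 + 6.473455 = 9.233455 mg

9.2 mg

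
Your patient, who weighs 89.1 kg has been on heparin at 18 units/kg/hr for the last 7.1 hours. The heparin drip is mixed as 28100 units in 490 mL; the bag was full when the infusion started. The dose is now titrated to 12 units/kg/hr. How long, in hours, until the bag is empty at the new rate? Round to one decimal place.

15.6 hours

Initial rate:
Dose = 18 units/kg/hr × 89.1 kg = 1603.8 units/hr
Concentration = 28100 units ÷ 490 mL = 57.34694 units/mL
Rate = 1603.8 units/hr ÷ 57.34694 units/mL = 27.96662 mL/hr
Volume infused so far = 27.96662 mL/hr × 7.1 hr = 198.563 mL
Volume remaining = 490 − 198.563 = 291.437 mL
New rate:
Dose = 12 units/kg/hr × 89.1 kg = 1069.2 units/hr
Rate = 1069.2 units/hr ÷ 57.34694 units/mL = 18.64441 mL/hr
Time remaining = 291.437 mL ÷ 18.64441 mL/hr = 15.63133 hr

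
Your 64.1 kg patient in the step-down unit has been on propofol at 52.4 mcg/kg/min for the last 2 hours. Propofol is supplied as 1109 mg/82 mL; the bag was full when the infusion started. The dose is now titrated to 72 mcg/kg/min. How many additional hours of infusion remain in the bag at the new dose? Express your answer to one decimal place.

2.5 hours

Initial rate:
Dose = 52.4 mcg/kg/min × 64.1 kg = 3358.84 mcg/min
3358.84 mcg/min × 60 min/hr = 201530.4 mcg/hr
Concentration = 1109 mg ÷ 82 mL = 13.52439 mg/mL = 13524.39 mcg/mL
Rate = 201530.4 mcg/hr ÷ 13524.39 mcg/mL = 14.90126 mL/hr
Volume infused so far = 14.90126 mL/hr × 2 hr = 29.80251 mL
Volume remaining = 82 − 29.80251 = 52.19749 mL
New rate:
Dose = 72 mcg/kg/min × 64.1 kg = 4615.2 mcg/min
4615.2 mcg/min × 60 min/hr = 276912 mcg/hr
Rate = 276912 mcg/hr ÷ 13524.39 mcg/mL = 20.47501 mL/hr
Time remaining = 52.19749 mL ÷ 20.47501 mL/hr = 2.549327 hr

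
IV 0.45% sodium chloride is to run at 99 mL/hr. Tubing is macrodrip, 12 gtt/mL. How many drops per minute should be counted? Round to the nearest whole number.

99 mL/hr ÷ 60 min/hr = 1.65 mL/min
1.65 mL/min × 12 gtt/mL = 19.8 gtt/min

20 gtt/min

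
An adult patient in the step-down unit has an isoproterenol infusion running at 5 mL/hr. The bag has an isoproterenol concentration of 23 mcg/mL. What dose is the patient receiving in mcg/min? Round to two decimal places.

Drug rate = 5 mL/hr × 23 mcg/mL = 115 mcg/hr
115 mcg/hr ÷ 60 min/hr = 1.916667 mcg/min

1.92 mcg/min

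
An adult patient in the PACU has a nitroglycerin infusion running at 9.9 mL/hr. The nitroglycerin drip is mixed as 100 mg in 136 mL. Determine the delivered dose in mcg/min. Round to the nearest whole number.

Concentration = 100 mg ÷ 136 mL = 0.7352941 mg/mL = 735.2941 mcg/mL
Drug rate = 9.9 mL/hr × 735.2941 mcg/mL = 7279.412 mcg/hr
7279.412 mcg/hr ÷ 60 min/hr = 121.3235 mcg/min

121 mcg/min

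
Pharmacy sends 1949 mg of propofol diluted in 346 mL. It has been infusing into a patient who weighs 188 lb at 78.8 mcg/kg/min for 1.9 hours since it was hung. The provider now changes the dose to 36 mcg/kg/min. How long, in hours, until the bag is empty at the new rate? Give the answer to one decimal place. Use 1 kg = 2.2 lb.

6.4 hours

Initial rate:
Weight = 188 lb ÷ 2.2 lb/kg = 85.45455 kg
Dose = 78.8 mcg/kg/min × 85.45455 kg = 6733.818 mcg/min
6733.818 mcg/min × 60 min/hr = 404029.1 mcg/hr
Concentration = 1949 mg ÷ 346 mL = 5.632948 mg/mL = 5632.948 mcg/mL
Rate = 404029.1 mcg/hr ÷ 5632.948 mcg/mL = 71.72605 mL/hr
Volume infused so far = 71.72605 mL/hr × 1.9 hr = 136.2795 mL
Volume remaining = 346 − 136.2795 = 209.7205 mL
New rate:
Dose = 36 mcg/kg/min × 85.45455 kg = 3076.364 mcg/min
3076.364 mcg/min × 60 min/hr = 184581.8 mcg/hr
Rate = 184581.8 mcg/hr ÷ 5632.948 mcg/mL = 32.76824 mL/hr
Time remaining = 209.7205 mL ÷ 32.76824 mL/hr = 6.400114 hr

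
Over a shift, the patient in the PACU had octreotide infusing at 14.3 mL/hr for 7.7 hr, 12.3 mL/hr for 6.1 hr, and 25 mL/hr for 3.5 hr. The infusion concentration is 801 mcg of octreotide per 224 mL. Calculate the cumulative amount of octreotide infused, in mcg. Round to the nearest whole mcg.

Concentration = 801 mcg ÷ 224 mL = 3.575893 mcg/mL
Stage 1: 14.3 mL/hr × 7.7 hr = 110.11 mL → 110.11 mL × 3.575893 mcg/mL = 393.7416 mcg
Stage 2: 12.3 mL/hr × 6.1 hr = 75.03 mL → 75.03 mL × 3.575893 mcg/mL = 268.2992 mcg
Stage 3: 25 mL/hr × 3.5 hr = 87.5 mL → 87.5 mL × 3.575893 mcg/mL = 312.8906 mcg
Total = 393.7416 + 268.2992 + 312.8906 = 974.9314 mcg

975 mcg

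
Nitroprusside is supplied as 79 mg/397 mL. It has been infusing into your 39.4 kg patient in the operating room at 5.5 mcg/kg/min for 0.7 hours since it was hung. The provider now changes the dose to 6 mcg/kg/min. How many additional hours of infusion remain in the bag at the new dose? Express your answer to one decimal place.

Initial rate:
Dose = 5.5 mcg/kg/min × 39.4 kg = 216.7 mcg/min
216.7 mcg/min × 60 min/hr = 13002 mcg/hr
Concentration = 79 mg ÷ 397 mL = 0.1989924 mg/mL = 198.9924 mcg/mL
Rate = 13002 mcg/hr ÷ 198.9924 mcg/mL = 65.33916 mL/hr
Volume infused so far = 65.33916 mL/hr × 0.7 hr = 45.73742 mL
Volume remaining = 397 − 45.73742 = 351.2626 mL
New rate:
Dose = 6 mcg/kg/min × 39.4 kg = 236.4 mcg/min
236.4 mcg/min × 60 min/hr = 14184 mcg/hr
Rate = 14184 mcg/hr ÷ 198.9924 mcg/mL = 71.27909 mL/hr
Time remaining = 351.2626 mL ÷ 71.27909 mL/hr = 4.927989 hr

4.9 hours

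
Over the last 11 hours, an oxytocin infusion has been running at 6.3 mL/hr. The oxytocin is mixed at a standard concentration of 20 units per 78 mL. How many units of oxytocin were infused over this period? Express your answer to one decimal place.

Concentration = 20 units ÷ 78 mL = 0.2564103 units/mL = 256.4103 milliunits/mL
Drug rate = 6.3 mL/hr × 256.4103 milliunits/mL = 1615.385 milliunits/hr
Total = 1615.385 milliunits/hr × 11 hr = 17769.23 milliunits = 17.76923 units

17.8 units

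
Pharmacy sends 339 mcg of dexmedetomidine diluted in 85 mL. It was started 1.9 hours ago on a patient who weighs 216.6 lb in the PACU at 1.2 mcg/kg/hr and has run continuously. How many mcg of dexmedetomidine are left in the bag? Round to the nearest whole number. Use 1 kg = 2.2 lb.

115 mcg

Weight = 216.6 lb ÷ 2.2 lb/kg = 98.45455 kg
Dose = 1.2 mcg/kg/hr × 98.45455 kg = 118.1455 mcg/hr
Concentration = 339 mcg ÷ 85 mL = 3.988235 mcg/mL
Rate = 118.1455 mcg/hr ÷ 3.988235 mcg/mL = 29.62349 mL/hr
Volume infused = 29.62349 mL/hr × 1.9 hr = 56.28463 mL
Volume remaining = 85 − 56.28463 = 28.71537 mL
Drug remaining = 28.71537 mL × 3.988235 mcg/mL = 114.5236 mcg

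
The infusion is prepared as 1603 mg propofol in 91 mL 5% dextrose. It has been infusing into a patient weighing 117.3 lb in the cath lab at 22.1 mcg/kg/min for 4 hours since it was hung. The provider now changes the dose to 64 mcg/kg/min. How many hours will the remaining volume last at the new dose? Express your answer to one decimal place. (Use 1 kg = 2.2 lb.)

6.4 hours

Initial rate:
Weight = 117.3 lb ÷ 2.2 lb/kg = 53.31818 kg
Dose = 22.1 mcg/kg/min × 53.31818 kg = 1178.332 mcg/min
1178.332 mcg/min × 60 min/hr = 70699.91 mcg/hr
Concentration = 1603 mg ÷ 91 mL = 17.61538 mg/mL = 17615.38 mcg/mL
Rate = 70699.91 mcg/hr ÷ 17615.38 mcg/mL = 4.013532 mL/hr
Volume infused so far = 4.013532 mL/hr × 4 hr = 16.05413 mL
Volume remaining = 91 − 16.05413 = 74.94587 mL
New rate:
Dose = 64 mcg/kg/min × 53.31818 kg = 3412.364 mcg/min
3412.364 mcg/min × 60 min/hr = 204741.8 mcg/hr
Rate = 204741.8 mcg/hr ÷ 17615.38 mcg/mL = 11.6229 mL/hr
Time remaining = 74.94587 mL ÷ 11.6229 mL/hr = 6.448123 hr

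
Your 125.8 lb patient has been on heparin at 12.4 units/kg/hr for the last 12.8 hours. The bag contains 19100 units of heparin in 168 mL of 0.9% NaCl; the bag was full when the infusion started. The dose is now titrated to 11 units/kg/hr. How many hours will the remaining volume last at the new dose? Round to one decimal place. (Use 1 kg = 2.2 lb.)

15.9 hours

Initial rate:
Weight = 125.8 lb ÷ 2.2 lb/kg = 57.18182 kg
Dose = 12.4 units/kg/hr × 57.18182 kg = 709.0545 units/hr
Concentration = 19100 units ÷ 168 mL = 113.6905 units/mL
Rate = 709.0545 units/hr ÷ 113.6905 units/mL = 6.23671 mL/hr
Volume infused so far = 6.23671 mL/hr × 12.8 hr = 79.82989 mL
Volume remaining = 168 − 79.82989 = 88.17011 mL
New rate:
Dose = 11 units/kg/hr × 57.18182 kg = 629 units/hr
Rate = 629 units/hr ÷ 113.6905 units/mL = 5.532565 mL/hr
Time remaining = 88.17011 mL ÷ 5.532565 mL/hr = 15.93657 hr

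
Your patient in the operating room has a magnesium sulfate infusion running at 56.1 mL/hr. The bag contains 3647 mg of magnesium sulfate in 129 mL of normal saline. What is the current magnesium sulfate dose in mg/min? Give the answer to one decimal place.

26.4 mg/min

Concentration = 3647 mg ÷ 129 mL = 28.27132 mg/mL
Drug rate = 56.1 mL/hr × 28.27132 mg/mL = 1586.021 mg/hr
1586.021 mg/hr ÷ 60 min/hr = 26.43368 mg/min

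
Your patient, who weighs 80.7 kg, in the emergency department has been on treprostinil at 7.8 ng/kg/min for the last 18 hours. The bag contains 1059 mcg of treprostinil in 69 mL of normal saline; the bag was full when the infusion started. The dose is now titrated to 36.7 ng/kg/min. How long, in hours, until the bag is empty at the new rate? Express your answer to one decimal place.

2.1 hours

Initial rate:
Dose = 7.8 ng/kg/min × 80.7 kg = 629.46 ng/min
629.46 ng/min × 60 min/hr = 37767.6 ng/hr
Concentration = 1059 mcg ÷ 69 mL = 15.34783 mcg/mL = 15347.83 ng/mL
Rate = 37767.6 ng/hr ÷ 15347.83 ng/mL = 2.460778 mL/hr
Volume infused so far = 2.460778 mL/hr × 18 hr = 44.29401 mL
Volume remaining = 69 − 44.29401 = 24.70599 mL
New rate:
Dose = 36.7 ng/kg/min × 80.7 kg = 2961.69 ng/min
2961.69 ng/min × 60 min/hr = 177701.4 ng/hr
Rate = 177701.4 ng/hr ÷ 15347.83 ng/mL = 11.57828 mL/hr
Time remaining = 24.70599 mL ÷ 11.57828 mL/hr = 2.133822 hr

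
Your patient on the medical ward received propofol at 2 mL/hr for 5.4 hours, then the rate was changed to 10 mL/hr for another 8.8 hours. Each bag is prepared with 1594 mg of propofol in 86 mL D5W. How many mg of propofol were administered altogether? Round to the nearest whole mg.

Concentration = 1594 mg ÷ 86 mL = 18.53488 mg/mL
Stage 1: 2 mL/hr × 5.4 hr = 10.8 mL → 10.8 mL × 18.53488 mg/mL = 200.1767 mg
Stage 2: 10 mL/hr × 8.8 hr = 88 mL → 88 mL × 18.53488 mg/mL = 1631.07 mg
Total = 200.1767 + 1631.07 = 1831.247 mg

1831 mg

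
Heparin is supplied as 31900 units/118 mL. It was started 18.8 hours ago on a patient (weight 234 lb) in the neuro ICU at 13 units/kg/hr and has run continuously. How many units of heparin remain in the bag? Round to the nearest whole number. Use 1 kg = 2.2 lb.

5905 units

Weight = 234 lb ÷ 2.2 lb/kg = 106.3636 kg
Dose = 13 units/kg/hr × 106.3636 kg = 1382.727 units/hr
Concentration = 31900 units ÷ 118 mL = 270.339 units/mL
Rate = 1382.727 units/hr ÷ 270.339 units/mL = 5.114791 mL/hr
Volume infused = 5.114791 mL/hr × 18.8 hr = 96.15806 mL
Volume remaining = 118 − 96.15806 = 21.84194 mL
Drug remaining = 21.84194 mL × 270.339 units/mL = 5904.727 units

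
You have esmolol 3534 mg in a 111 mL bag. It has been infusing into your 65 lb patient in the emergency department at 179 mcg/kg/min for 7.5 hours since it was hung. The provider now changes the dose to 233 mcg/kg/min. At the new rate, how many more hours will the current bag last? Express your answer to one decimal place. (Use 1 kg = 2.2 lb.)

2.8 hours

Initial rate:
Weight = 65 lb ÷ 2.2 lb/kg = 29.54545 kg
Dose = 179 mcg/kg/min × 29.54545 kg = 5288.636 mcg/min
5288.636 mcg/min × 60 min/hr = 317318.2 mcg/hr
Concentration = 3534 mg ÷ 111 mL = 31.83784 mg/mL = 31837.84 mcg/mL
Rate = 317318.2 mcg/hr ÷ 31837.84 mcg/mL = 9.9667 mL/hr
Volume infused so far = 9.9667 mL/hr × 7.5 hr = 74.75025 mL
Volume remaining = 111 − 74.75025 = 36.24975 mL
New rate:
Dose = 233 mcg/kg/min × 29.54545 kg = 6884.091 mcg/min
6884.091 mcg/min × 60 min/hr = 413045.5 mcg/hr
Rate = 413045.5 mcg/hr ÷ 31837.84 mcg/mL = 12.97341 mL/hr
Time remaining = 36.24975 mL ÷ 12.97341 mL/hr = 2.794156 hr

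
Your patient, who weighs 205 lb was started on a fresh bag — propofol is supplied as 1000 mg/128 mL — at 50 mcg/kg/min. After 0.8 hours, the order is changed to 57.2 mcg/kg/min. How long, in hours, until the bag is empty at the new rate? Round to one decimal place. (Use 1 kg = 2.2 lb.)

Initial rate:
Weight = 205 lb ÷ 2.2 lb/kg = 93.18182 kg
Dose = 50 mcg/kg/min × 93.18182 kg = 4659.091 mcg/min
4659.091 mcg/min × 60 min/hr = 279545.5 mcg/hr
Concentration = 1000 mg ÷ 128 mL = 7.8125 mg/mL = 7812.5 mcg/mL
Rate = 279545.5 mcg/hr ÷ 7812.5 mcg/mL = 35.78182 mL/hr
Volume infused so far = 35.78182 mL/hr × 0.8 hr = 28.62545 mL
Volume remaining = 128 − 28.62545 = 99.37455 mL
New rate:
Dose = 57.2 mcg/kg/min × 93.18182 kg = 5330 mcg/min
5330 mcg/min × 60 min/hr = 319800 mcg/hr
Rate = 319800 mcg/hr ÷ 7812.5 mcg/mL = 40.9344 mL/hr
Time remaining = 99.37455 mL ÷ 40.9344 mL/hr = 2.427654 hr

2.4 hours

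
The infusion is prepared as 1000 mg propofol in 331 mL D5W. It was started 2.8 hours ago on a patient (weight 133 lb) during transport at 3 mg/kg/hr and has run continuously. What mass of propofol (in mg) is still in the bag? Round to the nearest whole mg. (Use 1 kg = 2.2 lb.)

492 mg

Weight = 133 lb ÷ 2.2 lb/kg = 60.45455 kg
Dose = 3 mg/kg/hr × 60.45455 kg = 181.3636 mg/hr
Concentration = 1000 mg ÷ 331 mL = 3.021148 mg/mL
Rate = 181.3636 mg/hr ÷ 3.021148 mg/mL = 60.03136 mL/hr
Volume infused = 60.03136 mL/hr × 2.8 hr = 168.0878 mL
Volume remaining = 331 − 168.0878 = 162.9122 mL
Drug remaining = 162.9122 mL × 3.021148 mg/mL = 492.1818 mg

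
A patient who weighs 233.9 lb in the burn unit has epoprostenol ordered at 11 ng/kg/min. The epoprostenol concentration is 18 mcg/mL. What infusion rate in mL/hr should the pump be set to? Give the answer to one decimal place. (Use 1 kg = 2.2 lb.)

Weight = 233.9 lb ÷ 2.2 lb/kg = 106.3182 kg
Dose = 11 ng/kg/min × 106.3182 kg = 1169.5 ng/min
1169.5 ng/min × 60 min/hr = 70170 ng/hr
Concentration = 18 mcg/mL = 18000 ng/mL
Rate = 70170 ng/hr ÷ 18000 ng/mL = 3.898333 mL/hr

3.9 mL/hr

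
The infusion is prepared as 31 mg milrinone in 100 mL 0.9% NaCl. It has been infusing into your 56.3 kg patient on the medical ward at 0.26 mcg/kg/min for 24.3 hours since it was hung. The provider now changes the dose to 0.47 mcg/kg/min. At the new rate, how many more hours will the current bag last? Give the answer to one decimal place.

6.1 hours

Initial rate:
Dose = 0.26 mcg/kg/min × 56.3 kg = 14.638 mcg/min
14.638 mcg/min × 60 min/hr = 878.28 mcg/hr
Concentration = 31 mg ÷ 100 mL = 0.31 mg/mL = 310 mcg/mL
Rate = 878.28 mcg/hr ÷ 310 mcg/mL = 2.833161 mL/hr
Volume infused so far = 2.833161 mL/hr × 24.3 hr = 68.84582 mL
Volume remaining = 100 − 68.84582 = 31.15418 mL
New rate:
Dose = 0.47 mcg/kg/min × 56.3 kg = 26.461 mcg/min
26.461 mcg/min × 60 min/hr = 1587.66 mcg/hr
Rate = 1587.66 mcg/hr ÷ 310 mcg/mL = 5.121484 mL/hr
Time remaining = 31.15418 mL ÷ 5.121484 mL/hr = 6.083038 hr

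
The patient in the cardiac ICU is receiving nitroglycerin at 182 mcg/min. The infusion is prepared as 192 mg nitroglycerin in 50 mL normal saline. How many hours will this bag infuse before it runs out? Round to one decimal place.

182 mcg/min × 60 min/hr = 10920 mcg/hr
Concentration = 192 mg ÷ 50 mL = 3.84 mg/mL = 3840 mcg/mL
Rate = 10920 mcg/hr ÷ 3840 mcg/mL = 2.84375 mL/hr
Duration = 50 mL ÷ 2.84375 mL/hr = 17.58242 hr

17.6 hours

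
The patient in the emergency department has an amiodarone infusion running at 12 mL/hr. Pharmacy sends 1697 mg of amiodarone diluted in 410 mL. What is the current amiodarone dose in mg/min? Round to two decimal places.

0.83 mg/min

Concentration = 1697 mg ÷ 410 mL = 4.139024 mg/mL
Drug rate = 12 mL/hr × 4.139024 mg/mL = 49.66829 mg/hr
49.66829 mg/hr ÷ 60 min/hr = 0.8278049 mg/min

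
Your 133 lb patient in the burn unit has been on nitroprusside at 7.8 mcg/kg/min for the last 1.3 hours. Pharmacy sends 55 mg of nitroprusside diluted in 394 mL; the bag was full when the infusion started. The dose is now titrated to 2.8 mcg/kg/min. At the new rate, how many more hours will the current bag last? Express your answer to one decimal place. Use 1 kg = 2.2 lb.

1.8 hours

Initial rate:
Weight = 133 lb ÷ 2.2 lb/kg = 60.45455 kg
Dose = 7.8 mcg/kg/min × 60.45455 kg = 471.5455 mcg/min
471.5455 mcg/min × 60 min/hr = 28292.73 mcg/hr
Concentration = 55 mg ÷ 394 mL = 0.1395939 mg/mL = 139.5939 mcg/mL
Rate = 28292.73 mcg/hr ÷ 139.5939 mcg/mL = 202.6788 mL/hr
Volume infused so far = 202.6788 mL/hr × 1.3 hr = 263.4825 mL
Volume remaining = 394 − 263.4825 = 130.5175 mL
New rate:
Dose = 2.8 mcg/kg/min × 60.45455 kg = 169.2727 mcg/min
169.2727 mcg/min × 60 min/hr = 10156.36 mcg/hr
Rate = 10156.36 mcg/hr ÷ 139.5939 mcg/mL = 72.7565 mL/hr
Time remaining = 130.5175 mL ÷ 72.7565 mL/hr = 1.793895 hr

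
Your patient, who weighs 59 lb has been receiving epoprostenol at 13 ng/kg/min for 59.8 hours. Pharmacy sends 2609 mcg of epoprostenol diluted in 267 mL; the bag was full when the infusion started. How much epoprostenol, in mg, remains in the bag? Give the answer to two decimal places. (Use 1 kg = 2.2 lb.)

Weight = 59 lb ÷ 2.2 lb/kg = 26.81818 kg
Dose = 13 ng/kg/min × 26.81818 kg = 348.6364 ng/min
348.6364 ng/min × 60 min/hr = 20918.18 ng/hr
Concentration = 2609 mcg ÷ 267 mL = 9.771536 mcg/mL = 9771.536 ng/mL
Rate = 20918.18 ng/hr ÷ 9771.536 ng/mL = 2.140726 mL/hr
Volume infused = 2.140726 mL/hr × 59.8 hr = 128.0154 mL
Volume remaining = 267 − 128.0154 = 138.9846 mL
Drug remaining = 138.9846 mL × 9771.536 ng/mL = 1358093 ng = 1.358093 mg

1.36 mg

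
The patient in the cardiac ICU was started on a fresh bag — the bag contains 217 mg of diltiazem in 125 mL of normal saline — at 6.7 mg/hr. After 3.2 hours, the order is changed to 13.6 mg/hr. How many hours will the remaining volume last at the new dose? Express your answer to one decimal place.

Initial rate:
Concentration = 217 mg ÷ 125 mL = 1.736 mg/mL
Rate = 6.7 mg/hr ÷ 1.736 mg/mL = 3.859447 mL/hr
Volume infused so far = 3.859447 mL/hr × 3.2 hr = 12.35023 mL
Volume remaining = 125 − 12.35023 = 112.6498 mL
New rate:
Rate = 13.6 mg/hr ÷ 1.736 mg/mL = 7.834101 mL/hr
Time remaining = 112.6498 mL ÷ 7.834101 mL/hr = 14.37941 hr

14.4 hours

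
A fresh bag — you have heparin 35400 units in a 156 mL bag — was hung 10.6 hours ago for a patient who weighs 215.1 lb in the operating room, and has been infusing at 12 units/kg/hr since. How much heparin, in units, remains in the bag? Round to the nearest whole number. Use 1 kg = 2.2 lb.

22963 units

Weight = 215.1 lb ÷ 2.2 lb/kg = 97.77273 kg
Dose = 12 units/kg/hr × 97.77273 kg = 1173.273 units/hr
Concentration = 35400 units ÷ 156 mL = 226.9231 units/mL
Rate = 1173.273 units/hr ÷ 226.9231 units/mL = 5.170354 mL/hr
Volume infused = 5.170354 mL/hr × 10.6 hr = 54.80576 mL
Volume remaining = 156 − 54.80576 = 101.1942 mL
Drug remaining = 101.1942 mL × 226.9231 units/mL = 22963.31 units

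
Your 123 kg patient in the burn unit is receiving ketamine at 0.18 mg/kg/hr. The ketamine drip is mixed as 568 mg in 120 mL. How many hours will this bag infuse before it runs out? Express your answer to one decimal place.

Dose = 0.18 mg/kg/hr × 123 kg = 22.14 mg/hr
Concentration = 568 mg ÷ 120 mL = 4.733333 mg/mL
Rate = 22.14 mg/hr ÷ 4.733333 mg/mL = 4.677465 mL/hr
Duration = 120 mL ÷ 4.677465 mL/hr = 25.65492 hr

25.7 hours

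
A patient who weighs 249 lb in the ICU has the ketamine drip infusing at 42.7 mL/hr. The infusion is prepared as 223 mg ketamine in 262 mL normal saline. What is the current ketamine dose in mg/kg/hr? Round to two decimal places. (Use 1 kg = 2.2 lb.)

Weight = 249 lb ÷ 2.2 lb/kg = 113.1818 kg
Concentration = 223 mg ÷ 262 mL = 0.851145 mg/mL
Drug rate = 42.7 mL/hr × 0.851145 mg/mL = 36.34389 mg/hr
36.34389 mg/hr ÷ 113.1818 kg = 0.3211107 mg/kg/hr

0.32 mg/kg/hr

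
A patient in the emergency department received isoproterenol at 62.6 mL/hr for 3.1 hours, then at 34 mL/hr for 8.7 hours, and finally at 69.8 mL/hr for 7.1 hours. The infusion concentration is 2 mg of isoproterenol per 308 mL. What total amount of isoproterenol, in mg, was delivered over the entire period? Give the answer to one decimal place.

Concentration = 2 mg ÷ 308 mL = 0.006493506 mg/mL
Stage 1: 62.6 mL/hr × 3.1 hr = 194.06 mL → 194.06 mL × 0.006493506 mg/mL = 1.26013 mg
Stage 2: 34 mL/hr × 8.7 hr = 295.8 mL → 295.8 mL × 0.006493506 mg/mL = 1.920779 mg
Stage 3: 69.8 mL/hr × 7.1 hr = 495.58 mL → 495.58 mL × 0.006493506 mg/mL = 3.218052 mg
Total = 1.26013 + 1.920779 + 3.218052 = 6.398961 mg

6.4 mg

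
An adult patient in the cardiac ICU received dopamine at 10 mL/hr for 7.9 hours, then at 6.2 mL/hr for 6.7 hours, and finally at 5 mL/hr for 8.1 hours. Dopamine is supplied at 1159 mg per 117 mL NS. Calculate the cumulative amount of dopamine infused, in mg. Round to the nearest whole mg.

Concentration = 1159 mg ÷ 117 mL = 9.905983 mg/mL
Stage 1: 10 mL/hr × 7.9 hr = 79 mL → 79 mL × 9.905983 mg/mL = 782.5726 mg
Stage 2: 6.2 mL/hr × 6.7 hr = 41.54 mL → 41.54 mL × 9.905983 mg/mL = 411.4945 mg
Stage 3: 5 mL/hr × 8.1 hr = 40.5 mL → 40.5 mL × 9.905983 mg/mL = 401.1923 mg
Total = 782.5726 + 411.4945 + 401.1923 = 1595.259 mg

1595 mg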